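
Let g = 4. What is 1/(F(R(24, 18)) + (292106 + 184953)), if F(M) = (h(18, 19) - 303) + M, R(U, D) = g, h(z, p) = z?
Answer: 1/476778 ≈ 2.0974e-6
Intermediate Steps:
R(U, D) = 4
F(M) = -285 + M (F(M) = (18 - 303) + M = -285 + M)
1/(F(R(24, 18)) + (292106 + 184953)) = 1/((-285 + 4) + (292106 + 184953)) = 1/(-281 + 477059) = 1/476778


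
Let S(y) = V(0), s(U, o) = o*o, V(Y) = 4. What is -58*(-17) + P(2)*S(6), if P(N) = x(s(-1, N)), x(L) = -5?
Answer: 966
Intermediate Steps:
s(U, o) = o²
S(y) = 4
P(N) = -5
-58*(-17) + P(2)*S(6) = -58*(-17) - 5*4 = 986 - 20 = 966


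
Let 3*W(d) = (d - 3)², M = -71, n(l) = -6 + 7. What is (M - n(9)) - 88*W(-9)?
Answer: -4296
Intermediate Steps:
n(l) = 1
W(d) = (-3 + d)²/3 (W(d) = (d - 3)²/3 = (-3 + d)²/3)
(M - n(9)) - 88*W(-9) = (-71 - 1*1) - 88*(-3 - 9)²/3 = (-71 - 1) - 88*(-12)²/3 = -72 - 88*144/3 = -72 - 88*48 = -72 - 4224 = -4296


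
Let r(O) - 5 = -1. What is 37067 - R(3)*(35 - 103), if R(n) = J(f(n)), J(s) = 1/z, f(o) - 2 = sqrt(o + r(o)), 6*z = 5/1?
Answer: 185743/5 ≈ 37149.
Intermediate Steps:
r(O) = 4 (r(O) = 5 - 1 = 4)
z = 5/6 (z = (5/1)/6 = (5*1)/6 = (1/6)*5 = 5/6 ≈ 0.83333)
f(o) = 2 + sqrt(4 + o) (f(o) = 2 + sqrt(o + 4) = 2 + sqrt(4 + o))
J(s) = 6/5 (J(s) = 1/(5/6) = 6/5)
R(n) = 6/5
37067 - R(3)*(35 - 103) = 37067 - 6*(35 - 103)/5 = 37067 - 6*(-68)/5 = 37067 - 1*(-408/5) = 37067 + 408/5 = 185743/5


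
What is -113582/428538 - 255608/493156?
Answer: -20693923237/26417010741 ≈ -0.78336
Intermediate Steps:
-113582/428538 - 255608/493156 = -113582*1/428538 - 255608*1/493156 = -56791/214269 - 63902/123289 = -20693923237/26417010741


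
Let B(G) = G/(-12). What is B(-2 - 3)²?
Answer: 25/144 ≈ 0.17361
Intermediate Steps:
B(G) = -G/12 (B(G) = G*(-1/12) = -G/12)
B(-2 - 3)² = (-(-2 - 3)/12)² = (-1/12*(-5))² = (5/12)² = 25/144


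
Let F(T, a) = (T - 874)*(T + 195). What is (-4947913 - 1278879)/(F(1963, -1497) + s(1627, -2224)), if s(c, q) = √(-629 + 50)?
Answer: -4877782420368/1840930468141 + 6226792*I*√579/5522791404423 ≈ -2.6496 + 2.713e-5*I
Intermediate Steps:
s(c, q) = I*√579 (s(c, q) = √(-579) = I*√579)
F(T, a) = (-874 + T)*(195 + T)
(-4947913 - 1278879)/(F(1963, -1497) + s(1627, -2224)) = (-4947913 - 1278879)/((-170430 + 1963² - 679*1963) + I*√579) = -6226792/((-170430 + 3853369 - 1332877) + I*√579) = -6226792/(2350062 + I*√579)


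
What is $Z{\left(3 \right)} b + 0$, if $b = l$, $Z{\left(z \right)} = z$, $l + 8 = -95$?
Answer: $-309$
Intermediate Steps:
$l = -103$ ($l = -8 - 95 = -103$)
$b = -103$
$Z{\left(3 \right)} b + 0 = 3 \left(-103\right) + 0 = -309 + 0 = -309$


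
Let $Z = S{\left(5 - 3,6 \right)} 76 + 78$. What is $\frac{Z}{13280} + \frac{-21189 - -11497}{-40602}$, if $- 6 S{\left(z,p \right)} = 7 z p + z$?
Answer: $\frac{7303967}{44932880} \approx 0.16255$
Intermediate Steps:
$S{\left(z,p \right)} = - \frac{z}{6} - \frac{7 p z}{6}$ ($S{\left(z,p \right)} = - \frac{7 z p + z}{6} = - \frac{7 p z + z}{6} = - \frac{z + 7 p z}{6} = - \frac{z}{6} - \frac{7 p z}{6}$)
$Z = - \frac{3034}{3}$ ($Z = - \frac{\left(5 - 3\right) \left(1 + 7 \cdot 6\right)}{6} \cdot 76 + 78 = - \frac{\left(5 - 3\right) \left(1 + 42\right)}{6} \cdot 76 + 78 = \left(- \frac{1}{6}\right) 2 \cdot 43 \cdot 76 + 78 = \left(- \frac{43}{3}\right) 76 + 78 = - \frac{3268}{3} + 78 = - \frac{3034}{3} \approx -1011.3$)
$\frac{Z}{13280} + \frac{-21189 - -11497}{-40602} = - \frac{3034}{3 \cdot 13280} + \frac{-21189 - -11497}{-40602} = \left(- \frac{3034}{3}\right) \frac{1}{13280} + \left(-21189 + 11497\right) \left(- \frac{1}{40602}\right) = - \frac{1517}{19920} - - \frac{4846}{20301} = - \frac{1517}{19920} + \frac{4846}{20301} = \frac{7303967}{44932880}$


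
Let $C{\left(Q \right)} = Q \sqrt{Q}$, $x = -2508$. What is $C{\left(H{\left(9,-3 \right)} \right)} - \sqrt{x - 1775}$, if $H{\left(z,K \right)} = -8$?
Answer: $i \left(- \sqrt{4283} - 16 \sqrt{2}\right) \approx - 88.072 i$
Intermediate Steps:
$C{\left(Q \right)} = Q^{\frac{3}{2}}$
$C{\left(H{\left(9,-3 \right)} \right)} - \sqrt{x - 1775} = \left(-8\right)^{\frac{3}{2}} - \sqrt{-2508 - 1775} = - 16 i \sqrt{2} - \sqrt{-4283} = - 16 i \sqrt{2} - i \sqrt{4283} = - i \sqrt{4283} - 16 i \sqrt{2}$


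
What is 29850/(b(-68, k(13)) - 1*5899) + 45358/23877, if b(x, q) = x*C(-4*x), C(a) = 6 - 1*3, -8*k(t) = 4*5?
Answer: -435908576/145721331 ≈ -2.9914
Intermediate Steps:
k(t) = -5/2
C(a) = 3 (C(a) = 6 - 3 = 3)
b(x, q) = 3*x (b(x, q) = x*3 = 3*x)
29850/(b(-68, k(13)) - 1*5899) + 45358/23877 = 29850/(3*(-68) - 1*5899) + 45358/23877 = 29850/(-204 - 5899) + 45358*(1/23877) = 29850/(-6103) + 45358/23877 = 29850*(-1/6103) + 45358/23877 = -29850/6103 + 45358/23877 = -435908576/145721331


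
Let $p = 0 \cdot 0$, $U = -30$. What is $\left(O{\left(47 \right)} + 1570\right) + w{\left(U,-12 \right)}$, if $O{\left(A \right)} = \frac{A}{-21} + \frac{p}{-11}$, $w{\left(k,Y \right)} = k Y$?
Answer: $\frac{40483}{21} \approx 1927.8$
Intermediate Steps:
$w{\left(k,Y \right)} = Y k$
$p = 0$
$O{\left(A \right)} = - \frac{A}{21}$ ($O{\left(A \right)} = \frac{A}{-21} + \frac{0}{-11} = A \left(- \frac{1}{21}\right) + 0 \left(- \frac{1}{11}\right) = - \frac{A}{21} + 0 = - \frac{A}{21}$)
$\left(O{\left(47 \right)} + 1570\right) + w{\left(U,-12 \right)} = \left(\left(- \frac{1}{21}\right) 47 + 1570\right) - -360 = \left(- \frac{47}{21} + 1570\right) + 360 = \frac{32923}{21} + 360 = \frac{40483}{21}$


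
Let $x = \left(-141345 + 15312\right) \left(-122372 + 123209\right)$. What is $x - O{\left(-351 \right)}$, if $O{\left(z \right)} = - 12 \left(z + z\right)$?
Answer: $-105498045$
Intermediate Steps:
$O{\left(z \right)} = - 24 z$ ($O{\left(z \right)} = - 12 \cdot 2 z = - 24 z$)
$x = -105489621$ ($x = \left(-126033\right) 837 = -105489621$)
$x - O{\left(-351 \right)} = -105489621 - \left(-24\right) \left(-351\right) = -105489621 - 8424 = -105498045$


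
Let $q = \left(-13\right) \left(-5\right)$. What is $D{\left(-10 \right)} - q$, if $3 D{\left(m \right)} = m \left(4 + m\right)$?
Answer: $-45$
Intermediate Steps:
$q = 65$
$D{\left(m \right)} = \frac{m \left(4 + m\right)}{3}$
$D{\left(-10 \right)} - q = \frac{1}{3} \left(-10\right) \left(4 - 10\right) - 65 = \frac{1}{3} \left(-10\right) \left(-6\right) - 65 = 20 - 65 = -45$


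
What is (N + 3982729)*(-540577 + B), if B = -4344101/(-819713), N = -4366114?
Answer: 169883126820265500/819713 ≈ 2.0725e+11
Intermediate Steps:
B = 4344101/819713 (B = -4344101*(-1/819713) = 4344101/819713 ≈ 5.2995)
(N + 3982729)*(-540577 + B) = (-4366114 + 3982729)*(-540577 + 4344101/819713) = -383385*(-443113650300/819713) = 169883126820265500/819713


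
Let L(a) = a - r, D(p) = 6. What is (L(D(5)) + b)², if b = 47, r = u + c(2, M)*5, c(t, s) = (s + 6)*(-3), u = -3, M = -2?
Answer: 13456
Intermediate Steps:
c(t, s) = -18 - 3*s (c(t, s) = (6 + s)*(-3) = -18 - 3*s)
r = -63 (r = -3 + (-18 - 3*(-2))*5 = -3 + (-18 + 6)*5 = -3 - 12*5 = -3 - 60 = -63)
L(a) = 63 + a (L(a) = a - 1*(-63) = a + 63 = 63 + a)
(L(D(5)) + b)² = ((63 + 6) + 47)² = (69 + 47)² = 116² = 13456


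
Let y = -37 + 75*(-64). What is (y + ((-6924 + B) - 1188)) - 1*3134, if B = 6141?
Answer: -9942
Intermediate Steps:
y = -4837 (y = -37 - 4800 = -4837)
(y + ((-6924 + B) - 1188)) - 1*3134 = (-4837 + ((-6924 + 6141) - 1188)) - 1*3134 = (-4837 + (-783 - 1188)) - 3134 = (-4837 - 1971) - 3134 = -6808 - 3134 = -9942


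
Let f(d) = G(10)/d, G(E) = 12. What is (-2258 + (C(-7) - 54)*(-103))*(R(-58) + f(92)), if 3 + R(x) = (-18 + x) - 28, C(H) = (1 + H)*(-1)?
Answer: -6602188/23 ≈ -2.8705e+5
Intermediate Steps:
C(H) = -1 - H
f(d) = 12/d
R(x) = -49 + x (R(x) = -3 + ((-18 + x) - 28) = -3 + (-46 + x) = -49 + x)
(-2258 + (C(-7) - 54)*(-103))*(R(-58) + f(92)) = (-2258 + ((-1 - 1*(-7)) - 54)*(-103))*((-49 - 58) + 12/92) = (-2258 + ((-1 + 7) - 54)*(-103))*(-107 + 12*(1/92)) = (-2258 + (6 - 54)*(-103))*(-107 + 3/23) = (-2258 - 48*(-103))*(-2458/23) = (-2258 + 4944)*(-2458/23) = 2686*(-2458/23) = -6602188/23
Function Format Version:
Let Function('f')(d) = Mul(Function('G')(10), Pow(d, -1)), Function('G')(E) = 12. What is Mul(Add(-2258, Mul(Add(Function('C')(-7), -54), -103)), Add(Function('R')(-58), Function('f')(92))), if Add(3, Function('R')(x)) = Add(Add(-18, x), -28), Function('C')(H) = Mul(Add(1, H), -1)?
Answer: Rational(-6602188, 23) ≈ -2.8705e+5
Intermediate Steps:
Function('C')(H) = Add(-1, Mul(-1, H))
Function('f')(d) = Mul(12, Pow(d, -1))
Function('R')(x) = Add(-49, x) (Function('R')(x) = Add(-3, Add(Add(-18, x), -28)) = Add(-3, Add(-46, x)) = Add(-49, x))
Mul(Add(-2258, Mul(Add(Function('C')(-7), -54), -103)), Add(Function('R')(-58), Function('f')(92))) = Mul(Add(-2258, Mul(Add(Add(-1, Mul(-1, -7)), -54), -103)), Add(Add(-49, -58), Mul(12, Pow(92, -1)))) = Mul(Add(-2258, Mul(Add(Add(-1, 7), -54), -103)), Add(-107, Mul(12, Rational(1, 92)))) = Mul(Add(-2258, Mul(Add(6, -54), -103)), Add(-107, Rational(3, 23))) = Mul(Add(-2258, Mul(-48, -103)), Rational(-2458, 23)) = Mul(Add(-2258, 4944), Rational(-2458, 23)) = Mul(2686, Rational(-2458, 23)) = Rational(-6602188, 23)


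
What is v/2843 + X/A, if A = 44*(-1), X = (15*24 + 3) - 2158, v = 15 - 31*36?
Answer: 5054741/125092 ≈ 40.408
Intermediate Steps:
v = -1101 (v = 15 - 1116 = -1101)
X = -1795 (X = (360 + 3) - 2158 = 363 - 2158 = -1795)
A = -44
v/2843 + X/A = -1101/2843 - 1795/(-44) = -1101*1/2843 - 1795*(-1/44) = -1101/2843 + 1795/44 = 5054741/125092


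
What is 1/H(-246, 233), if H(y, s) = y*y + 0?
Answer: 1/60516 ≈ 1.6525e-5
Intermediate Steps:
H(y, s) = y² (H(y, s) = y² + 0 = y²)
1/H(-246, 233) = 1/((-246)²) = 1/60516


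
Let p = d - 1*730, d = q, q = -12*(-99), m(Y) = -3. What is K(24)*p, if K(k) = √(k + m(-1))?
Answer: 458*√21 ≈ 2098.8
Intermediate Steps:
q = 1188
K(k) = √(-3 + k) (K(k) = √(k - 3) = √(-3 + k))
d = 1188
p = 458 (p = 1188 - 1*730 = 1188 - 730 = 458)
K(24)*p = √(-3 + 24)*458 = √21*458 = 458*√21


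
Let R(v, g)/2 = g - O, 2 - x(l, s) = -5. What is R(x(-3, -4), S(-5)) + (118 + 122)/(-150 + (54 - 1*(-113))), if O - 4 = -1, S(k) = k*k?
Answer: 988/17 ≈ 58.118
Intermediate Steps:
S(k) = k²
O = 3 (O = 4 - 1 = 3)
x(l, s) = 7 (x(l, s) = 2 - 1*(-5) = 2 + 5 = 7)
R(v, g) = -6 + 2*g (R(v, g) = 2*(g - 1*3) = 2*(g - 3) = 2*(-3 + g) = -6 + 2*g)
R(x(-3, -4), S(-5)) + (118 + 122)/(-150 + (54 - 1*(-113))) = (-6 + 2*(-5)²) + (118 + 122)/(-150 + (54 - 1*(-113))) = (-6 + 2*25) + 240/(-150 + (54 + 113)) = (-6 + 50) + 240/(-150 + 167) = 44 + 240/17 = 988/17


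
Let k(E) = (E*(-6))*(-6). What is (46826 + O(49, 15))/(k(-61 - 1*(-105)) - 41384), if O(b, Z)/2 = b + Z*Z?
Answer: -23687/19900 ≈ -1.1903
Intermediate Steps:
k(E) = 36*E (k(E) = -6*E*(-6) = 36*E)
O(b, Z) = 2*b + 2*Z² (O(b, Z) = 2*(b + Z*Z) = 2*(b + Z²) = 2*b + 2*Z²)
(46826 + O(49, 15))/(k(-61 - 1*(-105)) - 41384) = (46826 + (2*49 + 2*15²))/(36*(-61 - 1*(-105)) - 41384) = (46826 + (98 + 2*225))/(36*(-61 + 105) - 41384) = (46826 + (98 + 450))/(36*44 - 41384) = (46826 + 548)/(1584 - 41384) = 47374/(-39800) = 47374*(-1/39800) = -23687/19900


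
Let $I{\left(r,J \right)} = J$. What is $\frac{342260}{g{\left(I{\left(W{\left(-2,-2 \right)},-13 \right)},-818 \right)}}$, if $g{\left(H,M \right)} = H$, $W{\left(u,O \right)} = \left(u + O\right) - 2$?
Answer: $- \frac{342260}{13} \approx -26328.0$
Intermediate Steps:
$W{\left(u,O \right)} = -2 + O + u$ ($W{\left(u,O \right)} = \left(O + u\right) - 2 = -2 + O + u$)
$\frac{342260}{g{\left(I{\left(W{\left(-2,-2 \right)},-13 \right)},-818 \right)}} = \frac{342260}{-13} = 342260 \left(- \frac{1}{13}\right) = - \frac{342260}{13}$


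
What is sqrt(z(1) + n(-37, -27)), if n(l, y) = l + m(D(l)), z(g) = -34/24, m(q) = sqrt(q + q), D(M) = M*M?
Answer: sqrt(-1383 + 1332*sqrt(2))/6 ≈ 3.7295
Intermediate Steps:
D(M) = M**2
m(q) = sqrt(2)*sqrt(q) (m(q) = sqrt(2*q) = sqrt(2)*sqrt(q))
z(g) = -17/12 (z(g) = -34*1/24 = -17/12)
n(l, y) = l + sqrt(2)*sqrt(l**2)
sqrt(z(1) + n(-37, -27)) = sqrt(-17/12 + (-37 + sqrt(2)*sqrt((-37)**2))) = sqrt(-17/12 + (-37 + sqrt(2)*sqrt(1369))) = sqrt(-17/12 + (-37 + sqrt(2)*37)) = sqrt(-17/12 + (-37 + 37*sqrt(2))) = sqrt(-461/12 + 37*sqrt(2))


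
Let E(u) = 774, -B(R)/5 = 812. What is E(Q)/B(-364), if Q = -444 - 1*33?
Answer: -387/2030 ≈ -0.19064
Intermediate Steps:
Q = -477 (Q = -444 - 33 = -477)
B(R) = -4060 (B(R) = -5*812 = -4060)
E(Q)/B(-364) = 774/(-4060) = 774*(-1/4060) = -387/2030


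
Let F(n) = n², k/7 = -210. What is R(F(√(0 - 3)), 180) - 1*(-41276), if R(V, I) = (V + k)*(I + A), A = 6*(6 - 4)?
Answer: -241540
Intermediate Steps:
k = -1470 (k = 7*(-210) = -1470)
A = 12 (A = 6*2 = 12)
R(V, I) = (-1470 + V)*(12 + I) (R(V, I) = (V - 1470)*(I + 12) = (-1470 + V)*(12 + I))
R(F(√(0 - 3)), 180) - 1*(-41276) = (-17640 - 1470*180 + 12*(√(0 - 3))² + 180*(√(0 - 3))²) - 1*(-41276) = (-17640 - 264600 + 12*(√(-3))² + 180*(√(-3))²) + 41276 = (-17640 - 264600 + 12*(I*√3)² + 180*(I*√3)²) + 41276 = (-17640 - 264600 + 12*(-3) + 180*(-3)) + 41276 = (-17640 - 264600 - 36 - 540) + 41276 = -282816 + 41276 = -241540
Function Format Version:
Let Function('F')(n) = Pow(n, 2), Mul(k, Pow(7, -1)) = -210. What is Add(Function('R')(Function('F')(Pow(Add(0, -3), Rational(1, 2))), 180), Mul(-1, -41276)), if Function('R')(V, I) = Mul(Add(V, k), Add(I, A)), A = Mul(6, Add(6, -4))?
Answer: -241540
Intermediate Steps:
k = -1470 (k = Mul(7, -210) = -1470)
A = 12 (A = Mul(6, 2) = 12)
Function('R')(V, I) = Mul(Add(-1470, V), Add(12, I)) (Function('R')(V, I) = Mul(Add(V, -1470), Add(I, 12)) = Mul(Add(-1470, V), Add(12, I)))
Add(Function('R')(Function('F')(Pow(Add(0, -3), Rational(1, 2))), 180), Mul(-1, -41276)) = Add(Add(-17640, Mul(-1470, 180), Mul(12, Pow(Pow(Add(0, -3), Rational(1, 2)), 2)), Mul(180, Pow(Pow(Add(0, -3), Rational(1, 2)), 2))), Mul(-1, -41276)) = Add(Add(-17640, -264600, Mul(12, Pow(Pow(-3, Rational(1, 2)), 2)), Mul(180, Pow(Pow(-3, Rational(1, 2)), 2))), 41276) = Add(Add(-17640, -264600, Mul(12, Pow(Mul(I, Pow(3, Rational(1, 2))), 2)), Mul(180, Pow(Mul(I, Pow(3, Rational(1, 2))), 2))), 41276) = Add(Add(-17640, -264600, Mul(12, -3), Mul(180, -3)), 41276) = Add(Add(-17640, -264600, -36, -540), 41276) = Add(-282816, 41276) = -241540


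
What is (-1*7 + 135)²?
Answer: 16384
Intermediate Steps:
(-1*7 + 135)² = (-7 + 135)² = 128² = 16384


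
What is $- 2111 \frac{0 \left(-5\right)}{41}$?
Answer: $0$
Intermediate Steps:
$- 2111 \frac{0 \left(-5\right)}{41} = - 2111 \cdot 0 \cdot \frac{1}{41} = \left(-2111\right) 0 = 0$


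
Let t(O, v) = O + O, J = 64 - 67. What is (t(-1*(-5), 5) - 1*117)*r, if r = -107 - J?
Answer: 11128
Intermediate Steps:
J = -3
t(O, v) = 2*O
r = -104 (r = -107 - 1*(-3) = -107 + 3 = -104)
(t(-1*(-5), 5) - 1*117)*r = (2*(-1*(-5)) - 1*117)*(-104) = (2*5 - 117)*(-104) = (10 - 117)*(-104) = -107*(-104) = 11128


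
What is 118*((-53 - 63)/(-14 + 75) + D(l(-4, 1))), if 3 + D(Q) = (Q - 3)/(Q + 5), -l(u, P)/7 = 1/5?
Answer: -396716/549 ≈ -722.62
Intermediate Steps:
l(u, P) = -7/5
D(Q) = -3 + (-3 + Q)/(5 + Q) (D(Q) = -3 + (Q - 3)/(Q + 5) = -3 + (-3 + Q)/(5 + Q))
118*((-53 - 63)/(-14 + 75) + D(l(-4, 1))) = 118*((-53 - 63)/(-14 + 75) + 2*(-9 - 1*(-7/5))/(5 - 7/5)) = 118*(-116/61 + 2*(-9 + 7/5)/(18/5)) = 118*(-116*1/61 + 2*(5/18)*(-38/5)) = 118*(-116/61 - 38/9) = 118*(-3362/549) = -396716/549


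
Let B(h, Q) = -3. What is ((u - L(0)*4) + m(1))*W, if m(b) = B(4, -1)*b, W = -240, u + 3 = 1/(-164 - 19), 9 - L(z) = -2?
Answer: 732080/61 ≈ 12001.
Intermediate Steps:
L(z) = 11 (L(z) = 9 - 1*(-2) = 9 + 2 = 11)
u = -550/183 (u = -3 + 1/(-164 - 19) = -3 + 1/(-183) = -3 - 1/183 = -550/183 ≈ -3.0055)
m(b) = -3*b
((u - L(0)*4) + m(1))*W = ((-550/183 - 1*11*4) - 3*1)*(-240) = ((-550/183 - 11*4) - 3)*(-240) = ((-550/183 - 44) - 3)*(-240) = (-8602/183 - 3)*(-240) = -9151/183*(-240) = 732080/61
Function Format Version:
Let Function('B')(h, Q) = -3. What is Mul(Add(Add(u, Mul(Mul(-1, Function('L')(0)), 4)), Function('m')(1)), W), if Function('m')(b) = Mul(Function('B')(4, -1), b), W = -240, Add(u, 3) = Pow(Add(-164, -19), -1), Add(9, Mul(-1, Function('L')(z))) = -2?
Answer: Rational(732080, 61) ≈ 12001.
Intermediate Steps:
Function('L')(z) = 11 (Function('L')(z) = Add(9, Mul(-1, -2)) = Add(9, 2) = 11)
u = Rational(-550, 183) (u = Add(-3, Pow(Add(-164, -19), -1)) = Add(-3, Pow(-183, -1)) = Add(-3, Rational(-1, 183)) = Rational(-550, 183) ≈ -3.0055)
Function('m')(b) = Mul(-3, b)
Mul(Add(Add(u, Mul(Mul(-1, Function('L')(0)), 4)), Function('m')(1)), W) = Mul(Add(Add(Rational(-550, 183), Mul(Mul(-1, 11), 4)), Mul(-3, 1)), -240) = Mul(Add(Add(Rational(-550, 183), Mul(-11, 4)), -3), -240) = Mul(Add(Add(Rational(-550, 183), -44), -3), -240) = Mul(Add(Rational(-8602, 183), -3), -240) = Mul(Rational(-9151, 183), -240) = Rational(732080, 61)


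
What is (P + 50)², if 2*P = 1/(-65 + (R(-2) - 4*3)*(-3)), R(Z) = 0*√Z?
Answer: 8404201/3364 ≈ 2498.3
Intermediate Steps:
R(Z) = 0
P = -1/58 (P = 1/(2*(-65 + (0 - 4*3)*(-3))) = 1/(2*(-65 + (0 - 1*12)*(-3))) = 1/(2*(-65 + (0 - 12)*(-3))) = 1/(2*(-65 - 12*(-3))) = 1/(2*(-65 + 36)) = (½)/(-29) = (½)*(-1/29) = -1/58 ≈ -0.017241)
(P + 50)² = (-1/58 + 50)² = (2899/58)² = 8404201/3364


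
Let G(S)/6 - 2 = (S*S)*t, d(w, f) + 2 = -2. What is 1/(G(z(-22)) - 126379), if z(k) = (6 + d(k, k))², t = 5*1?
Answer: -1/125887 ≈ -7.9436e-6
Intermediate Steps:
d(w, f) = -4 (d(w, f) = -2 - 2 = -4)
t = 5
z(k) = 4 (z(k) = (6 - 4)² = 2² = 4)
G(S) = 12 + 30*S² (G(S) = 12 + 6*((S*S)*5) = 12 + 6*(S²*5) = 12 + 6*(5*S²) = 12 + 30*S²)
1/(G(z(-22)) - 126379) = 1/((12 + 30*4²) - 126379) = 1/((12 + 30*16) - 126379) = 1/((12 + 480) - 126379) = 1/(492 - 126379) = 1/(-125887) = -1/125887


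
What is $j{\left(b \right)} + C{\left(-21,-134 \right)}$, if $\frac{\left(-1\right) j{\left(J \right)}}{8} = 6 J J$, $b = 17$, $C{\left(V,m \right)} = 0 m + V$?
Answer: $-13893$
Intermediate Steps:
$C{\left(V,m \right)} = V$ ($C{\left(V,m \right)} = 0 + V = V$)
$j{\left(J \right)} = - 48 J^{2}$ ($j{\left(J \right)} = - 8 \cdot 6 J J = - 8 \cdot 6 J^{2} = - 48 J^{2}$)
$j{\left(b \right)} + C{\left(-21,-134 \right)} = - 48 \cdot 17^{2} - 21 = \left(-48\right) 289 - 21 = -13872 - 21 = -13893$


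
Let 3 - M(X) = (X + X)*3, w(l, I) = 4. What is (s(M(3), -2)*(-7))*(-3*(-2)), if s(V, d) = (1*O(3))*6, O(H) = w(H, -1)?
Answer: -1008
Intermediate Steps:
M(X) = 3 - 6*X (M(X) = 3 - (X + X)*3 = 3 - 2*X*3 = 3 - 6*X)
O(H) = 4
s(V, d) = 24 (s(V, d) = (1*4)*6 = 4*6 = 24)
(s(M(3), -2)*(-7))*(-3*(-2)) = (24*(-7))*(-3*(-2)) = -168*6 = -1008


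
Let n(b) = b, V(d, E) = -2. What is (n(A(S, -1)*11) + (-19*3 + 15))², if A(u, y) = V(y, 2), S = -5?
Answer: 4096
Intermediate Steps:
A(u, y) = -2
(n(A(S, -1)*11) + (-19*3 + 15))² = (-2*11 + (-19*3 + 15))² = (-22 + (-57 + 15))² = (-22 - 42)² = (-64)² = 4096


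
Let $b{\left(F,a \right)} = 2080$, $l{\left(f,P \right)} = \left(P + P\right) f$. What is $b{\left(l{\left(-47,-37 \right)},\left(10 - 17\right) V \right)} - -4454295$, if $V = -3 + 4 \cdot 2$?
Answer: $4456375$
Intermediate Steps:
$V = 5$ ($V = -3 + 8 = 5$)
$l{\left(f,P \right)} = 2 P f$
$b{\left(l{\left(-47,-37 \right)},\left(10 - 17\right) V \right)} - -4454295 = 2080 - -4454295 = 2080 + 4454295 = 4456375$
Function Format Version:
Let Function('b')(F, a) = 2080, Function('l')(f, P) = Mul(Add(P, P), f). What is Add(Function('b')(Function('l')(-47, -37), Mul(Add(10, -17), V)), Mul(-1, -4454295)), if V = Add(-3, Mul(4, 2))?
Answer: 4456375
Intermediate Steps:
V = 5 (V = Add(-3, 8) = 5)
Function('l')(f, P) = Mul(2, P, f) (Function('l')(f, P) = Mul(Mul(2, P), f) = Mul(2, P, f))
Add(Function('b')(Function('l')(-47, -37), Mul(Add(10, -17), V)), Mul(-1, -4454295)) = Add(2080, Mul(-1, -4454295)) = Add(2080, 4454295) = 4456375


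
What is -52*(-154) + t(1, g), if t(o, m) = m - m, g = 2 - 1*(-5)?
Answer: 8008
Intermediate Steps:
g = 7 (g = 2 + 5 = 7)
t(o, m) = 0
-52*(-154) + t(1, g) = -52*(-154) + 0 = 8008 + 0 = 8008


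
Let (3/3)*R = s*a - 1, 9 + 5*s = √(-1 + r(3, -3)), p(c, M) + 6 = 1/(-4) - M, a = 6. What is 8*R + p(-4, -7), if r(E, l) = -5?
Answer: -1873/20 + 48*I*√6/5 ≈ -93.65 + 23.515*I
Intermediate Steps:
p(c, M) = -25/4 - M (p(c, M) = -6 + (1/(-4) - M) = -6 + (-¼ - M) = -25/4 - M)
s = -9/5 + I*√6/5 (s = -9/5 + √(-1 - 5)/5 = -9/5 + √(-6)/5 = -9/5 + (I*√6)/5 = -9/5 + I*√6/5 ≈ -1.8 + 0.4899*I)
R = -59/5 + 6*I*√6/5 (R = (-9/5 + I*√6/5)*6 - 1 = (-54/5 + 6*I*√6/5) - 1 = -59/5 + 6*I*√6/5 ≈ -11.8 + 2.9394*I)
8*R + p(-4, -7) = 8*(-59/5 + 6*I*√6/5) + (-25/4 - 1*(-7)) = (-472/5 + 48*I*√6/5) + (-25/4 + 7) = (-472/5 + 48*I*√6/5) + ¾ = -1873/20 + 48*I*√6/5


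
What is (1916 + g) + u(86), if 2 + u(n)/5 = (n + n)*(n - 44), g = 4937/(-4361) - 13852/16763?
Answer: 2779688356015/73103443 ≈ 38024.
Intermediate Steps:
g = -143167503/73103443 (g = 4937*(-1/4361) - 13852*1/16763 = -4937/4361 - 13852/16763 = -143167503/73103443 ≈ -1.9584)
u(n) = -10 + 10*n*(-44 + n) (u(n) = -10 + 5*((n + n)*(n - 44)) = -10 + 5*((2*n)*(-44 + n)) = -10 + 5*(2*n*(-44 + n)) = -10 + 10*n*(-44 + n))
(1916 + g) + u(86) = (1916 - 143167503/73103443) + (-10 - 440*86 + 10*86²) = 139923029285/73103443 + (-10 - 37840 + 10*7396) = 139923029285/73103443 + (-10 - 37840 + 73960) = 139923029285/73103443 + 36110 = 2779688356015/73103443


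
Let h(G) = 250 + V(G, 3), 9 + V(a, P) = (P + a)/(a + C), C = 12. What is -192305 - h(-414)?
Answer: -25801301/134 ≈ -1.9255e+5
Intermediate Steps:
V(a, P) = -9 + (P + a)/(12 + a) (V(a, P) = -9 + (P + a)/(a + 12) = -9 + (P + a)/(12 + a))
h(G) = 250 + (-105 - 8*G)/(12 + G) (h(G) = 250 + (-108 + 3 - 8*G)/(12 + G) = 250 + (-105 - 8*G)/(12 + G))
-192305 - h(-414) = -192305 - (2895 + 242*(-414))/(12 - 414) = -192305 - (2895 - 100188)/(-402) = -192305 - (-1)*(-97293)/402 = -192305 - 1*32431/134 = -192305 - 32431/134 = -25801301/134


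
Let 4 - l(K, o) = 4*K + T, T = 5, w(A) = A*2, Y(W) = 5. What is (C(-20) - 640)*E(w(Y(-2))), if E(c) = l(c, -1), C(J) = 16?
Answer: 25584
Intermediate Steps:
w(A) = 2*A
l(K, o) = -1 - 4*K (l(K, o) = 4 - (4*K + 5) = 4 - (5 + 4*K) = 4 + (-5 - 4*K) = -1 - 4*K)
E(c) = -1 - 4*c
(C(-20) - 640)*E(w(Y(-2))) = (16 - 640)*(-1 - 8*5) = -624*(-1 - 4*10) = -624*(-1 - 40) = -624*(-41) = 25584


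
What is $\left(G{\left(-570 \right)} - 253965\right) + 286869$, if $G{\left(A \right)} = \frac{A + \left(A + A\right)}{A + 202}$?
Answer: $\frac{6055191}{184} \approx 32909.0$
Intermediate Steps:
$G{\left(A \right)} = \frac{3 A}{202 + A}$ ($G{\left(A \right)} = \frac{A + 2 A}{202 + A} = \frac{3 A}{202 + A}$)
$\left(G{\left(-570 \right)} - 253965\right) + 286869 = \left(3 \left(-570\right) \frac{1}{202 - 570} - 253965\right) + 286869 = \left(3 \left(-570\right) \frac{1}{-368} - 253965\right) + 286869 = \left(3 \left(-570\right) \left(- \frac{1}{368}\right) - 253965\right) + 286869 = \left(\frac{855}{184} - 253965\right) + 286869 = - \frac{46728705}{184} + 286869 = \frac{6055191}{184}$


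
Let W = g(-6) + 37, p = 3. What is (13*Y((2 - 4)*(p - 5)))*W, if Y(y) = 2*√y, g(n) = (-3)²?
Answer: 2392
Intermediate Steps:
g(n) = 9
W = 46 (W = 9 + 37 = 46)
(13*Y((2 - 4)*(p - 5)))*W = (13*(2*√((2 - 4)*(3 - 5))))*46 = (13*(2*√(-2*(-2))))*46 = (13*(2*√4))*46 = (13*(2*2))*46 = (13*4)*46 = 52*46 = 2392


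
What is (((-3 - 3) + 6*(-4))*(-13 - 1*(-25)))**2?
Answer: 129600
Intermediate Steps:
(((-3 - 3) + 6*(-4))*(-13 - 1*(-25)))**2 = ((-6 - 24)*(-13 + 25))**2 = (-30*12)**2 = (-360)**2 = 129600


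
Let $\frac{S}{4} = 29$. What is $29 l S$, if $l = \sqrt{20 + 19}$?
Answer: $3364 \sqrt{39} \approx 21008.0$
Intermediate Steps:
$S = 116$ ($S = 4 \cdot 29 = 116$)
$l = \sqrt{39} \approx 6.245$
$29 l S = 29 \sqrt{39} \cdot 116 = 3364 \sqrt{39}$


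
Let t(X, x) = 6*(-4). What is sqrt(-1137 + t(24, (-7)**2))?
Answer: 3*I*sqrt(129) ≈ 34.073*I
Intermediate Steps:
t(X, x) = -24
sqrt(-1137 + t(24, (-7)**2)) = sqrt(-1137 - 24) = sqrt(-1161) = 3*I*sqrt(129)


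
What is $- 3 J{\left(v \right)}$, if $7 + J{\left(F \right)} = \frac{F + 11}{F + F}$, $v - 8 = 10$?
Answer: $\frac{223}{12} \approx 18.583$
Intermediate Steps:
$v = 18$ ($v = 8 + 10 = 18$)
$J{\left(F \right)} = -7 + \frac{11 + F}{2 F}$ ($J{\left(F \right)} = -7 + \frac{F + 11}{F + F} = -7 + \frac{11 + F}{2 F}$)
$- 3 J{\left(v \right)} = - 3 \frac{11 - 234}{2 \cdot 18} = - 3 \cdot \frac{1}{2} \cdot \frac{1}{18} \left(11 - 234\right) = - 3 \cdot \frac{1}{2} \cdot \frac{1}{18} \left(-223\right) = \left(-3\right) \left(- \frac{223}{36}\right) = \frac{223}{12}$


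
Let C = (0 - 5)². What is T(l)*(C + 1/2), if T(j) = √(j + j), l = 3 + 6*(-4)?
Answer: 51*I*√42/2 ≈ 165.26*I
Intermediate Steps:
l = -21 (l = 3 - 24 = -21)
C = 25 (C = (-5)² = 25)
T(j) = √2*√j (T(j) = √(2*j) = √2*√j)
T(l)*(C + 1/2) = (√2*√(-21))*(25 + 1/2) = (√2*(I*√21))*(25 + ½) = (I*√42)*(51/2) = 51*I*√42/2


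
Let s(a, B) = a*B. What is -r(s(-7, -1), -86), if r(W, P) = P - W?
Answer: 93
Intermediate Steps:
s(a, B) = B*a
-r(s(-7, -1), -86) = -(-86 - (-1)*(-7)) = -(-86 - 1*7) = -(-86 - 7) = -1*(-93) = 93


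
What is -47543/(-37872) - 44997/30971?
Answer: -231672131/1172933712 ≈ -0.19752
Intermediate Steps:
-47543/(-37872) - 44997/30971 = -47543*(-1/37872) - 44997*1/30971 = 47543/37872 - 44997/30971 = -231672131/1172933712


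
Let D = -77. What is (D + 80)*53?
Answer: 159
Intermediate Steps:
(D + 80)*53 = (-77 + 80)*53 = 3*53 = 159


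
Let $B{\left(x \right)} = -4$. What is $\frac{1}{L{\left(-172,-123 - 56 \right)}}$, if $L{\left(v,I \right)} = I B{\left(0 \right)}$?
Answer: $\frac{1}{716} \approx 0.0013966$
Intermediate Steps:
$L{\left(v,I \right)} = - 4 I$ ($L{\left(v,I \right)} = I \left(-4\right) = - 4 I$)
$\frac{1}{L{\left(-172,-123 - 56 \right)}} = \frac{1}{\left(-4\right) \left(-123 - 56\right)} = \frac{1}{\left(-4\right) \left(-179\right)} = \frac{1}{716}$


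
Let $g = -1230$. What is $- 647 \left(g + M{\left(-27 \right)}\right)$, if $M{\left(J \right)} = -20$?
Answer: $808750$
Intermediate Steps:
$- 647 \left(g + M{\left(-27 \right)}\right) = - 647 \left(-1230 - 20\right) = \left(-647\right) \left(-1250\right) = 808750$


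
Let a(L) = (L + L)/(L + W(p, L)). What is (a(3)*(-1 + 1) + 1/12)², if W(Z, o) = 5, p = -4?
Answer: 1/144 ≈ 0.0069444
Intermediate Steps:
a(L) = 2*L/(5 + L) (a(L) = (L + L)/(L + 5) = (2*L)/(5 + L) = 2*L/(5 + L))
(a(3)*(-1 + 1) + 1/12)² = ((2*3/(5 + 3))*(-1 + 1) + 1/12)² = ((2*3/8)*0 + 1/12)² = ((2*3*(⅛))*0 + 1/12)² = ((¾)*0 + 1/12)² = (0 + 1/12)² = (1/12)² = 1/144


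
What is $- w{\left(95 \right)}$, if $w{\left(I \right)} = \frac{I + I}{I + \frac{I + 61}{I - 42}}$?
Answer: $- \frac{10070}{5191} \approx -1.9399$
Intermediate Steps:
$w{\left(I \right)} = \frac{2 I}{I + \frac{61 + I}{-42 + I}}$
$- w{\left(95 \right)} = - \frac{2 \cdot 95 \left(-42 + 95\right)}{61 + 95^{2} - 3895} = - \frac{2 \cdot 95 \cdot 53}{61 + 9025 - 3895} = - \frac{2 \cdot 95 \cdot 53}{5191} = \left(-1\right) \frac{10070}{5191} = - \frac{10070}{5191}$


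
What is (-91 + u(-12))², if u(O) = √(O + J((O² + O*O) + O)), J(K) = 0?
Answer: 8269 - 364*I*√3 ≈ 8269.0 - 630.47*I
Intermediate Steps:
u(O) = √O (u(O) = √(O + 0) = √O)
(-91 + u(-12))² = (-91 + √(-12))² = (-91 + 2*I*√3)²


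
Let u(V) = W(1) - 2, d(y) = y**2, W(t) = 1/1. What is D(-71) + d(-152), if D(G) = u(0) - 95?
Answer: 23008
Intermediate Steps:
W(t) = 1
u(V) = -1 (u(V) = 1 - 2 = -1)
D(G) = -96 (D(G) = -1 - 95 = -96)
D(-71) + d(-152) = -96 + (-152)**2 = -96 + 23104 = 23008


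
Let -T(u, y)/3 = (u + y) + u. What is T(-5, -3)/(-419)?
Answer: -39/419 ≈ -0.093079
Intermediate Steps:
T(u, y) = -6*u - 3*y (T(u, y) = -3*((u + y) + u) = -3*(y + 2*u) = -6*u - 3*y)
T(-5, -3)/(-419) = (-6*(-5) - 3*(-3))/(-419) = -(30 + 9)/419 = -1/419*39 = -39/419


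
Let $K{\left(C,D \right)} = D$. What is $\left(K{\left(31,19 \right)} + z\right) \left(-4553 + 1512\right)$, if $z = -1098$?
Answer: $3281239$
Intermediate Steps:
$\left(K{\left(31,19 \right)} + z\right) \left(-4553 + 1512\right) = \left(19 - 1098\right) \left(-4553 + 1512\right) = \left(-1079\right) \left(-3041\right) = 3281239$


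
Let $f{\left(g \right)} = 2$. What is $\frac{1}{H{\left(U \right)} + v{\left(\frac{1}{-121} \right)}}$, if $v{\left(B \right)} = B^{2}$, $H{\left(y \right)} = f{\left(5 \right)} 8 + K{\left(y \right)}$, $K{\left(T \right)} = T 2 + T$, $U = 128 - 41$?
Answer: $\frac{14641}{4055558} \approx 0.0036101$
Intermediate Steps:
$U = 87$
$K{\left(T \right)} = 3 T$ ($K{\left(T \right)} = 2 T + T = 3 T$)
$H{\left(y \right)} = 16 + 3 y$ ($H{\left(y \right)} = 2 \cdot 8 + 3 y = 16 + 3 y$)
$\frac{1}{H{\left(U \right)} + v{\left(\frac{1}{-121} \right)}} = \frac{1}{\left(16 + 3 \cdot 87\right) + \left(\frac{1}{-121}\right)^{2}} = \frac{1}{\left(16 + 261\right) + \left(- \frac{1}{121}\right)^{2}} = \frac{1}{277 + \frac{1}{14641}} = \frac{1}{\frac{4055558}{14641}} = \frac{14641}{4055558}$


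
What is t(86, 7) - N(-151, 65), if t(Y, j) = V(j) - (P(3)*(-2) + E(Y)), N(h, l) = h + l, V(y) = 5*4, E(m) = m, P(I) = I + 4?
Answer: 34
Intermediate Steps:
P(I) = 4 + I
V(y) = 20
t(Y, j) = 34 - Y (t(Y, j) = 20 - ((4 + 3)*(-2) + Y) = 20 - (7*(-2) + Y) = 20 - (-14 + Y) = 20 + (14 - Y) = 34 - Y)
t(86, 7) - N(-151, 65) = (34 - 1*86) - (-151 + 65) = (34 - 86) - 1*(-86) = -52 + 86 = 34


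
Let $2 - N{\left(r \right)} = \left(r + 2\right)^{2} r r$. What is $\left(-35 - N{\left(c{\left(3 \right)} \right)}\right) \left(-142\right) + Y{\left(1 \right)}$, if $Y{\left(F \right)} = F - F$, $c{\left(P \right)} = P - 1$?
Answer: $-3834$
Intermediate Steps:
$c{\left(P \right)} = -1 + P$ ($c{\left(P \right)} = P - 1 = -1 + P$)
$N{\left(r \right)} = 2 - r^{2} \left(2 + r\right)^{2}$ ($N{\left(r \right)} = 2 - \left(r + 2\right)^{2} r r = 2 - \left(2 + r\right)^{2} r r = 2 - r \left(2 + r\right)^{2} r = 2 - r^{2} \left(2 + r\right)^{2}$)
$Y{\left(F \right)} = 0$
$\left(-35 - N{\left(c{\left(3 \right)} \right)}\right) \left(-142\right) + Y{\left(1 \right)} = \left(-35 - \left(2 - \left(-1 + 3\right)^{2} \left(2 + \left(-1 + 3\right)\right)^{2}\right)\right) \left(-142\right) + 0 = \left(-35 - \left(2 - 2^{2} \left(2 + 2\right)^{2}\right)\right) \left(-142\right) + 0 = \left(-35 - \left(2 - 4 \cdot 4^{2}\right)\right) \left(-142\right) + 0 = \left(-35 - \left(2 - 4 \cdot 16\right)\right) \left(-142\right) + 0 = \left(-35 - \left(2 - 64\right)\right) \left(-142\right) + 0 = \left(-35 - -62\right) \left(-142\right) + 0 = \left(-35 + 62\right) \left(-142\right) + 0 = 27 \left(-142\right) + 0 = -3834 + 0 = -3834$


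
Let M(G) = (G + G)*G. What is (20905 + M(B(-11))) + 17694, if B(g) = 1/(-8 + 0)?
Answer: 1235169/32 ≈ 38599.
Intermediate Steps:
B(g) = -1/8 (B(g) = 1/(-8) = -1/8)
M(G) = 2*G**2 (M(G) = (2*G)*G = 2*G**2)
(20905 + M(B(-11))) + 17694 = (20905 + 2*(-1/8)**2) + 17694 = (20905 + 2*(1/64)) + 17694 = (20905 + 1/32) + 17694 = 668961/32 + 17694 = 1235169/32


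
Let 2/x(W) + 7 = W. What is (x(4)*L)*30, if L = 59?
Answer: -1180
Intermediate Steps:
x(W) = 2/(-7 + W)
(x(4)*L)*30 = ((2/(-7 + 4))*59)*30 = ((2/(-3))*59)*30 = ((2*(-⅓))*59)*30 = -⅔*59*30 = -118/3*30 = -1180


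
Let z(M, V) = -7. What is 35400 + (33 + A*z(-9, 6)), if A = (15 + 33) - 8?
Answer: 35153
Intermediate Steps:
A = 40 (A = 48 - 8 = 40)
35400 + (33 + A*z(-9, 6)) = 35400 + (33 + 40*(-7)) = 35400 + (33 - 280) = 35400 - 247 = 35153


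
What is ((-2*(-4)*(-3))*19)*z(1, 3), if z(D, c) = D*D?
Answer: -456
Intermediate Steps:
z(D, c) = D²
((-2*(-4)*(-3))*19)*z(1, 3) = ((-2*(-4)*(-3))*19)*1² = ((8*(-3))*19)*1 = -24*19*1 = -456*1 = -456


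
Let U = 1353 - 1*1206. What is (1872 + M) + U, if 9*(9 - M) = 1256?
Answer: 16996/9 ≈ 1888.4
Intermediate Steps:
M = -1175/9 (M = 9 - 1/9*1256 = 9 - 1256/9 = -1175/9 ≈ -130.56)
U = 147 (U = 1353 - 1206 = 147)
(1872 + M) + U = (1872 - 1175/9) + 147 = 15673/9 + 147 = 16996/9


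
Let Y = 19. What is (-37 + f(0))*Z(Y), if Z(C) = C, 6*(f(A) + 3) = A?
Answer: -760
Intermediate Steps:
f(A) = -3 + A/6
(-37 + f(0))*Z(Y) = (-37 + (-3 + (1/6)*0))*19 = (-37 + (-3 + 0))*19 = (-37 - 3)*19 = -40*19 = -760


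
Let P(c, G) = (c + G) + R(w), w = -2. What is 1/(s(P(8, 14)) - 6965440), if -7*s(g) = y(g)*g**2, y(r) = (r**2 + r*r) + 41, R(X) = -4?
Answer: -7/48981316 ≈ -1.4291e-7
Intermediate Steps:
y(r) = 41 + 2*r**2 (y(r) = (r**2 + r**2) + 41 = 2*r**2 + 41 = 41 + 2*r**2)
P(c, G) = -4 + G + c (P(c, G) = (c + G) - 4 = (G + c) - 4 = -4 + G + c)
s(g) = -g**2*(41 + 2*g**2)/7 (s(g) = -(41 + 2*g**2)*g**2/7 = -g**2*(41 + 2*g**2)/7)
1/(s(P(8, 14)) - 6965440) = 1/((-4 + 14 + 8)**2*(-41 - 2*(-4 + 14 + 8)**2)/7 - 6965440) = 1/((1/7)*18**2*(-41 - 2*18**2) - 6965440) = 1/((1/7)*324*(-41 - 2*324) - 6965440) = 1/((1/7)*324*(-41 - 648) - 6965440) = 1/((1/7)*324*(-689) - 6965440) = 1/(-223236/7 - 6965440) = 1/(-48981316/7) = -7/48981316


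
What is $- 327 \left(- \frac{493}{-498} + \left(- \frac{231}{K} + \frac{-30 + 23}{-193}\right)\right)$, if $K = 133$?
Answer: $\frac{141448973}{608722} \approx 232.37$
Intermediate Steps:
$- 327 \left(- \frac{493}{-498} + \left(- \frac{231}{K} + \frac{-30 + 23}{-193}\right)\right) = - 327 \left(- \frac{493}{-498} - \left(\frac{33}{19} - \frac{-30 + 23}{-193}\right)\right) = - 327 \left(\left(-493\right) \left(- \frac{1}{498}\right) - \frac{6236}{3667}\right) = - 327 \left(\frac{493}{498} + \left(- \frac{33}{19} + \frac{7}{193}\right)\right) = - 327 \left(\frac{493}{498} - \frac{6236}{3667}\right) = \left(-327\right) \left(- \frac{1297697}{1826166}\right) = \frac{141448973}{608722}$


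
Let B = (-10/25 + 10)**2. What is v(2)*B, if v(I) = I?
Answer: 4608/25 ≈ 184.32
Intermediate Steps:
B = 2304/25 (B = (-10*1/25 + 10)**2 = (-2/5 + 10)**2 = (48/5)**2 = 2304/25 ≈ 92.160)
v(2)*B = 2*(2304/25) = 4608/25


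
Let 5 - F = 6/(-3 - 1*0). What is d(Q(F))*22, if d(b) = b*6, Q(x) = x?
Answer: 924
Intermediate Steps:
F = 7 (F = 5 - 6/(-3 - 1*0) = 5 - 6/(-3 + 0) = 5 - 6/(-3) = 5 - 6*(-1)/3 = 5 - 1*(-2) = 5 + 2 = 7)
d(b) = 6*b
d(Q(F))*22 = (6*7)*22 = 42*22 = 924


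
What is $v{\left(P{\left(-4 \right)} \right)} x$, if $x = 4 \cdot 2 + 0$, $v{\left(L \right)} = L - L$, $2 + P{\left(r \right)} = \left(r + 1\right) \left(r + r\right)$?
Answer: $0$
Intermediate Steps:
$P{\left(r \right)} = -2 + 2 r \left(1 + r\right)$ ($P{\left(r \right)} = -2 + \left(r + 1\right) \left(r + r\right) = -2 + \left(1 + r\right) 2 r = -2 + 2 r \left(1 + r\right)$)
$v{\left(L \right)} = 0$
$x = 8$ ($x = 8 + 0 = 8$)
$v{\left(P{\left(-4 \right)} \right)} x = 0 \cdot 8 = 0$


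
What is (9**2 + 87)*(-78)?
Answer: -13104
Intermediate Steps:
(9**2 + 87)*(-78) = (81 + 87)*(-78) = 168*(-78) = -13104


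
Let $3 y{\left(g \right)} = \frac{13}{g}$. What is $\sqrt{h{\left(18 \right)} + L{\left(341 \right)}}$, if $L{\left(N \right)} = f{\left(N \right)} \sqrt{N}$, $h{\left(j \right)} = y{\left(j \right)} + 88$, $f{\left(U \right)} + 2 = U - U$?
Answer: $\frac{\sqrt{28590 - 648 \sqrt{341}}}{18} \approx 7.163$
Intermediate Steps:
$f{\left(U \right)} = -2$ ($f{\left(U \right)} = -2 + \left(U - U\right) = -2 + 0 = -2$)
$y{\left(g \right)} = \frac{13}{3 g}$ ($y{\left(g \right)} = \frac{13 \frac{1}{g}}{3} = \frac{13}{3 g}$)
$h{\left(j \right)} = 88 + \frac{13}{3 j}$ ($h{\left(j \right)} = \frac{13}{3 j} + 88 = 88 + \frac{13}{3 j}$)
$L{\left(N \right)} = - 2 \sqrt{N}$
$\sqrt{h{\left(18 \right)} + L{\left(341 \right)}} = \sqrt{\left(88 + \frac{13}{3 \cdot 18}\right) - 2 \sqrt{341}} = \sqrt{\left(88 + \frac{13}{3} \cdot \frac{1}{18}\right) - 2 \sqrt{341}} = \sqrt{\left(88 + \frac{13}{54}\right) - 2 \sqrt{341}} = \sqrt{\frac{4765}{54} - 2 \sqrt{341}}$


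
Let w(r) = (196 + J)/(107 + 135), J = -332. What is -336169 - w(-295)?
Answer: -40676381/121 ≈ -3.3617e+5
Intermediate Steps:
w(r) = -68/121 (w(r) = (196 - 332)/(107 + 135) = -136/242 = -136*1/242 = -68/121)
-336169 - w(-295) = -336169 - 1*(-68/121) = -336169 + 68/121 = -40676381/121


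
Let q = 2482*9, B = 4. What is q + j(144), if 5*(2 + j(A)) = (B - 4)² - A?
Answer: 111536/5 ≈ 22307.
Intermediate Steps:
j(A) = -2 - A/5 (j(A) = -2 + ((4 - 4)² - A)/5 = -2 + (0² - A)/5 = -2 + (0 - A)/5 = -2 + (-A)/5 = -2 - A/5)
q = 22338
q + j(144) = 22338 + (-2 - ⅕*144) = 22338 + (-2 - 144/5) = 22338 - 154/5 = 111536/5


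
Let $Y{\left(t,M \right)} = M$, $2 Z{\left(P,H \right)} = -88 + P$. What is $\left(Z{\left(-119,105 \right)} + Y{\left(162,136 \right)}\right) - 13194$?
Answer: $- \frac{26323}{2} \approx -13162.0$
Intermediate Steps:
$Z{\left(P,H \right)} = -44 + \frac{P}{2}$ ($Z{\left(P,H \right)} = \frac{-88 + P}{2} = -44 + \frac{P}{2}$)
$\left(Z{\left(-119,105 \right)} + Y{\left(162,136 \right)}\right) - 13194 = \left(\left(-44 + \frac{1}{2} \left(-119\right)\right) + 136\right) - 13194 = \left(\left(-44 - \frac{119}{2}\right) + 136\right) - 13194 = \left(- \frac{207}{2} + 136\right) - 13194 = \frac{65}{2} - 13194 = - \frac{26323}{2}$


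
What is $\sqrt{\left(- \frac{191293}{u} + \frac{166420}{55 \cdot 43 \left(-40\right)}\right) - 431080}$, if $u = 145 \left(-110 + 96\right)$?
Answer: $\frac{i \sqrt{99338835986616765}}{480095} \approx 656.5 i$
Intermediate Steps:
$u = -2030$ ($u = 145 \left(-14\right) = -2030$)
$\sqrt{\left(- \frac{191293}{u} + \frac{166420}{55 \cdot 43 \left(-40\right)}\right) - 431080} = \sqrt{\left(- \frac{191293}{-2030} + \frac{166420}{55 \cdot 43 \left(-40\right)}\right) - 431080} = \sqrt{\left(\left(-191293\right) \left(- \frac{1}{2030}\right) + \frac{166420}{2365 \left(-40\right)}\right) - 431080} = \sqrt{\left(\frac{191293}{2030} + \frac{166420}{-94600}\right) - 431080} = \sqrt{\left(\frac{191293}{2030} + 166420 \left(- \frac{1}{94600}\right)\right) - 431080} = \sqrt{\left(\frac{191293}{2030} - \frac{8321}{4730}\right) - 431080} = \sqrt{\frac{44396213}{480095} - 431080} = \sqrt{- \frac{206914956387}{480095}} = \frac{i \sqrt{99338835986616765}}{480095}$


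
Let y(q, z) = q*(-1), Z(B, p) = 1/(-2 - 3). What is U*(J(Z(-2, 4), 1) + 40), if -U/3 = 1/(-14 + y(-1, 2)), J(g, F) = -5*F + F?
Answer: 108/13 ≈ 8.3077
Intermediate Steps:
Z(B, p) = -⅕ (Z(B, p) = 1/(-5) = -⅕)
y(q, z) = -q
J(g, F) = -4*F
U = 3/13 (U = -3/(-14 - 1*(-1)) = -3/(-14 + 1) = -3/(-13) = -3*(-1/13) = 3/13 ≈ 0.23077)
U*(J(Z(-2, 4), 1) + 40) = 3*(-4*1 + 40)/13 = 3*(-4 + 40)/13 = (3/13)*36 = 108/13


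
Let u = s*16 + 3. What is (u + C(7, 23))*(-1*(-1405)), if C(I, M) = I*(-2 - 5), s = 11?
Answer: 182650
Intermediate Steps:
C(I, M) = -7*I (C(I, M) = I*(-7) = -7*I)
u = 179 (u = 11*16 + 3 = 176 + 3 = 179)
(u + C(7, 23))*(-1*(-1405)) = (179 - 7*7)*(-1*(-1405)) = (179 - 49)*1405 = 130*1405 = 182650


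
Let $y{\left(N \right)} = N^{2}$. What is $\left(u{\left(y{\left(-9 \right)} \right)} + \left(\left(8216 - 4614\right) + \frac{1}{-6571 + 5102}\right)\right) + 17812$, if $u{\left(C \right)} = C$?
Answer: $\frac{31576154}{1469} \approx 21495.0$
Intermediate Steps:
$\left(u{\left(y{\left(-9 \right)} \right)} + \left(\left(8216 - 4614\right) + \frac{1}{-6571 + 5102}\right)\right) + 17812 = \left(\left(-9\right)^{2} + \left(\left(8216 - 4614\right) + \frac{1}{-6571 + 5102}\right)\right) + 17812 = \left(81 + \left(3602 + \frac{1}{-1469}\right)\right) + 17812 = \left(81 + \left(3602 - \frac{1}{1469}\right)\right) + 17812 = \left(81 + \frac{5291337}{1469}\right) + 17812 = \frac{5410326}{1469} + 17812 = \frac{31576154}{1469}$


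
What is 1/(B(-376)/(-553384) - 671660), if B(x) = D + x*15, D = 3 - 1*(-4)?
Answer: -553384/371685891807 ≈ -1.4888e-6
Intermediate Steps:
D = 7 (D = 3 + 4 = 7)
B(x) = 7 + 15*x (B(x) = 7 + x*15 = 7 + 15*x)
1/(B(-376)/(-553384) - 671660) = 1/((7 + 15*(-376))/(-553384) - 671660) = 1/((7 - 5640)*(-1/553384) - 671660) = 1/(-5633*(-1/553384) - 671660) = 1/(5633/553384 - 671660) = 1/(-371685891807/553384) = -553384/371685891807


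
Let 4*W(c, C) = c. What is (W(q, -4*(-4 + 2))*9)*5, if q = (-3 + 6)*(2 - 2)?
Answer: 0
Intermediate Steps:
q = 0 (q = 3*0 = 0)
W(c, C) = c/4
(W(q, -4*(-4 + 2))*9)*5 = (((1/4)*0)*9)*5 = (0*9)*5 = 0*5 = 0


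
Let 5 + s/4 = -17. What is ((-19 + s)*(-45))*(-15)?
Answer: -72225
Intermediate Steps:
s = -88 (s = -20 + 4*(-17) = -20 - 68 = -88)
((-19 + s)*(-45))*(-15) = ((-19 - 88)*(-45))*(-15) = -107*(-45)*(-15) = 4815*(-15) = -72225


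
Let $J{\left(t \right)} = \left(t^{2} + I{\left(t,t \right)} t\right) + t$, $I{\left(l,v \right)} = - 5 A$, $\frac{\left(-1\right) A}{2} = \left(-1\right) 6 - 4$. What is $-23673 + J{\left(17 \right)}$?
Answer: $-25067$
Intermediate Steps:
$A = 20$ ($A = - 2 \left(\left(-1\right) 6 - 4\right) = - 2 \left(-6 - 4\right) = \left(-2\right) \left(-10\right) = 20$)
$I{\left(l,v \right)} = -100$ ($I{\left(l,v \right)} = \left(-5\right) 20 = -100$)
$J{\left(t \right)} = t^{2} - 99 t$ ($J{\left(t \right)} = \left(t^{2} - 100 t\right) + t = t^{2} - 99 t$)
$-23673 + J{\left(17 \right)} = -23673 + 17 \left(-99 + 17\right) = -23673 + 17 \left(-82\right) = -23673 - 1394 = -25067$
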